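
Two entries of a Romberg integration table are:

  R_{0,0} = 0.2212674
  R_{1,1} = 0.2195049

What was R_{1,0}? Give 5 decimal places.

0.21995

From R_{1,1} = (4·R_{1,0} − R_{0,0})/3, solve for R_{1,0}:
4·R_{1,0} = 3·0.2195049 + 0.2212674 = 0.8797821
R_{1,0} = 0.2199455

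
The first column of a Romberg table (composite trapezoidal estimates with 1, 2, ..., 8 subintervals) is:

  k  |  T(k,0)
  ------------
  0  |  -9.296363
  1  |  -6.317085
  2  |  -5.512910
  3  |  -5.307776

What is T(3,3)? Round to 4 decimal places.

-5.2390

T(1,1) = (4·(-6.317085) − (-9.296363)) / 3 = -5.323992
T(2,1) = -5.512910 + (-5.512910 − (-6.317085))/3 = -5.244852
T(3,1) = (4·(-5.307776) − (-5.512910)) / 3 = -5.239398
T(2,2) = (16·(-5.244852) − (-5.323992)) / 15 = -5.239576
T(3,2) = (16·(-5.239398) − (-5.244852)) / 15 = -5.239034
T(3,3) = (64·(-5.239034) − (-5.239576)) / 63 = -5.239025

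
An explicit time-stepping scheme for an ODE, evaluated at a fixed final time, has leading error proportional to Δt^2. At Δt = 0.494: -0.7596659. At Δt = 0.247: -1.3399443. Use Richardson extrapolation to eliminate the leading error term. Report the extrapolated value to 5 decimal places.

-1.53337

The leading error scales as Δt^2; refining by a factor of 2 reduces it by 2^2 = 4.
Extrapolated value = (4·A(Δt/2) − A(Δt)) / (4 − 1)
= (4·(-1.3399443) − (-0.7596659)) / 3
= -4.6001113 / 3 = -1.5333704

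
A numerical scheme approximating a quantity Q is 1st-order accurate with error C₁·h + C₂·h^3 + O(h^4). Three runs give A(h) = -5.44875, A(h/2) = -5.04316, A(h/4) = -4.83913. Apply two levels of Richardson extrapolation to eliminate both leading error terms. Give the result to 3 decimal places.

First eliminate the h term (factor 2^1 = 2):
  B₁ = (2·(-5.04316) − (-5.44875))/1 = -4.63757
  B₂ = (2·(-4.83913) − (-5.04316))/1 = -4.63510
Then eliminate the h^3 term (factor 2^3 = 8):
  (8·(-4.63510) − (-4.63757))/7 = -4.63475

-4.635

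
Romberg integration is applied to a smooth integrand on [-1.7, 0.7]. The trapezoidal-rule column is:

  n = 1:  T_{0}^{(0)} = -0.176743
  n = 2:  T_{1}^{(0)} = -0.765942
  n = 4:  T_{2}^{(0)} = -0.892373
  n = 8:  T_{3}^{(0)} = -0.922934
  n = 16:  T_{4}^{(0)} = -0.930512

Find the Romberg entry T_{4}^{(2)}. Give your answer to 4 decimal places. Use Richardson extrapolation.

-0.9330

Richardson extrapolation on the trapezoidal column (denominator 4−1=3):
T_{3}^{(1)} = -0.922934 + (-0.922934 − (-0.892373))/3 = -0.933121
T_{4}^{(1)} = -0.930512 + (-0.930512 − (-0.922934))/3 = -0.933038
T_{4}^{(2)} = -0.933038 + (-0.933038 − (-0.933121))/15 = -0.933032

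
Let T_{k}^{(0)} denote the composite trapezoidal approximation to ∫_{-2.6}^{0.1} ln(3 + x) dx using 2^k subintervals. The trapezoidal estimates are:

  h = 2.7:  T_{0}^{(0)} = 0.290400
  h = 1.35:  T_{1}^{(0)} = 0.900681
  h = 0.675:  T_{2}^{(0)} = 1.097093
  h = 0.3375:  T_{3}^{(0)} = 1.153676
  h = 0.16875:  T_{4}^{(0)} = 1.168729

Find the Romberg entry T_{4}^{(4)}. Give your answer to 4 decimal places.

Richardson extrapolation on the trapezoidal column (denominator 4−1=3):
T_{1}^{(1)} = 0.900681 + (0.900681 − 0.290400)/3 = 1.104108
T_{2}^{(1)} = 1.097093 + (1.097093 − 0.900681)/3 = 1.162564
T_{3}^{(1)} = 1.153676 + (1.153676 − 1.097093)/3 = 1.172537
T_{4}^{(1)} = 1.168729 + (1.168729 − 1.153676)/3 = 1.173747
T_{2}^{(2)} = 1.162564 + (1.162564 − 1.104108)/15 = 1.166461
T_{3}^{(2)} = (16·1.172537 − 1.162564) / 15 = 1.173202
T_{4}^{(2)} = 1.173747 + (1.173747 − 1.172537)/15 = 1.173828
T_{3}^{(3)} = 1.173202 + (1.173202 − 1.166461)/63 = 1.173309
T_{4}^{(3)} = (64·1.173828 − 1.173202) / 63 = 1.173838
T_{4}^{(4)} = 1.173838 + (1.173838 − 1.173309)/255 = 1.173840

1.1738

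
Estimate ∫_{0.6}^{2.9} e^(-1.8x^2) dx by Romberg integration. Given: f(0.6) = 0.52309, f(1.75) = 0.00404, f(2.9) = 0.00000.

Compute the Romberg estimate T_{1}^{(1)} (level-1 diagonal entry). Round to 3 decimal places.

T_{0}^{(0)} (trapezoid, 1 panel, h=2.3000): 0.60155
T_{1}^{(0)} (trapezoid, 2 panels, h=1.1500): 0.30542
T_{1}^{(1)} = 0.30542 + (0.30542 − 0.60155)/3 = 0.20671

0.207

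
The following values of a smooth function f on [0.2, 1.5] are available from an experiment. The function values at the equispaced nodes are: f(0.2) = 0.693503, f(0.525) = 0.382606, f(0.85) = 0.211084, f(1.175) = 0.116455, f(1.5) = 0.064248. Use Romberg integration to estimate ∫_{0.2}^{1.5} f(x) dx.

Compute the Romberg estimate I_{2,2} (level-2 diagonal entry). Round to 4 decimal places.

I_{0,0} (trapezoid, 1 panel, h=1.3000): 0.492538
I_{1,0} (trapezoid, 2 panels, h=0.6500): 0.383474
I_{2,0} (trapezoid, 4 panels, h=0.3250): 0.353932
I_{1,1} = 0.383474 + (0.383474 − 0.492538)/3 = 0.347119
I_{2,1} = 0.353932 + (0.353932 − 0.383474)/3 = 0.344085
I_{2,2} = 0.344085 + (0.344085 − 0.347119)/15 = 0.343883

0.3439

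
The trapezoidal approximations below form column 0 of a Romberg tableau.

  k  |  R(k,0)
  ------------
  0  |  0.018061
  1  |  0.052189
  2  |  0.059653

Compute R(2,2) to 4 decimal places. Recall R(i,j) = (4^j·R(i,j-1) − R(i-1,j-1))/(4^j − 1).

0.0620

Richardson extrapolation on the trapezoidal column (denominator 4−1=3):
R(1,1) = 0.052189 + (0.052189 − 0.018061)/3 = 0.063565
R(2,1) = 0.059653 + (0.059653 − 0.052189)/3 = 0.062141
R(2,2) = (16·0.062141 − 0.063565) / 15 = 0.062046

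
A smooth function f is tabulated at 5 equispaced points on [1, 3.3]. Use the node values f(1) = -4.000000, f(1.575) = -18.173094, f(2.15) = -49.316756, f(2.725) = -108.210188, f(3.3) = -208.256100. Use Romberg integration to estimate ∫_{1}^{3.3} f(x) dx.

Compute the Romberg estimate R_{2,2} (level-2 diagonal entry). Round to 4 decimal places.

R_{0,0} (trapezoid, 1 panel, h=2.3000): -244.094515
R_{1,0} (trapezoid, 2 panels, h=1.1500): -178.761527
R_{2,0} (trapezoid, 4 panels, h=0.5750): -162.051151
R_{1,1} = -178.761527 + (-178.761527 − (-244.094515))/3 = -156.983864
R_{2,1} = -162.051151 + (-162.051151 − (-178.761527))/3 = -156.481026
R_{2,2} = -156.481026 + (-156.481026 − (-156.983864))/15 = -156.447503

-156.4475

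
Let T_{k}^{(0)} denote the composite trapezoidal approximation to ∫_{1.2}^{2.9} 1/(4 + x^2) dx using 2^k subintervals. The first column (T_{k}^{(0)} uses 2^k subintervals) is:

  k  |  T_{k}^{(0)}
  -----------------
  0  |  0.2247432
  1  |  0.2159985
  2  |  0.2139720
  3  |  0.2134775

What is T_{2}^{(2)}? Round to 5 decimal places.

Richardson extrapolation on the trapezoidal column (denominator 4−1=3):
T_{1}^{(1)} = 0.2159985 + (0.2159985 − 0.2247432)/3 = 0.2130836
T_{2}^{(1)} = 0.2139720 + (0.2139720 − 0.2159985)/3 = 0.2132965
T_{2}^{(2)} = (16·0.2132965 − 0.2130836) / 15 = 0.2133107
(Column j=1 coincides with Simpson's rule on the same nodes.)

0.21331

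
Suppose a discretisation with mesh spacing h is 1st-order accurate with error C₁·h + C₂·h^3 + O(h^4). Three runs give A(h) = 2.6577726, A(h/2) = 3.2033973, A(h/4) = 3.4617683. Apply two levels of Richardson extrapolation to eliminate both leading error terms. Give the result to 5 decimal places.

3.71601

First eliminate the h term (factor 2^1 = 2):
  B₁ = (2·3.2033973 − 2.6577726)/1 = 3.7490220
  B₂ = (2·3.4617683 − 3.2033973)/1 = 3.7201393
Then eliminate the h^3 term (factor 2^3 = 8):
  (8·3.7201393 − 3.7490220)/7 = 3.7160132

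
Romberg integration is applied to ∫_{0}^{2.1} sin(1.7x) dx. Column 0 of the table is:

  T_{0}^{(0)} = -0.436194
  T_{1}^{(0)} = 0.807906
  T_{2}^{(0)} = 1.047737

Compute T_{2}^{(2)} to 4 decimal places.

Richardson extrapolation on the trapezoidal column (denominator 4−1=3):
T_{1}^{(1)} = (4·0.807906 − (-0.436194)) / 3 = 1.222606
T_{2}^{(1)} = (4·1.047737 − 0.807906) / 3 = 1.127681
T_{2}^{(2)} = (16·1.127681 − 1.222606) / 15 = 1.121353
(Column j=1 coincides with Simpson's rule on the same nodes.)

1.1214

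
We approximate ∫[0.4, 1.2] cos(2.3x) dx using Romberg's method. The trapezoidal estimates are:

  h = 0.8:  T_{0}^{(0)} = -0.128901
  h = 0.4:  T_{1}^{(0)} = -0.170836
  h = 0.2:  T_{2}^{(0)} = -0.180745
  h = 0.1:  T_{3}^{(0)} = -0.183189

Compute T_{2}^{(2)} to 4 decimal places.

T_{1}^{(1)} = (4·(-0.170836) − (-0.128901)) / 3 = -0.184814
T_{2}^{(1)} = -0.180745 + (-0.180745 − (-0.170836))/3 = -0.184048
T_{2}^{(2)} = -0.184048 + (-0.184048 − (-0.184814))/15 = -0.183997

-0.1840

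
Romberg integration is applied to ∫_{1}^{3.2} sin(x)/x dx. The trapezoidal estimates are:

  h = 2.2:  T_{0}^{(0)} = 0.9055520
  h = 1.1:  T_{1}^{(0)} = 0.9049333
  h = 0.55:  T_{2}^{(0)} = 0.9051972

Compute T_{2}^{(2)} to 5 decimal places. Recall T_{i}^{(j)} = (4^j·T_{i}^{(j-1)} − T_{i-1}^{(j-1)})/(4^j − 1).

Richardson extrapolation on the trapezoidal column (denominator 4−1=3):
T_{1}^{(1)} = 0.9049333 + (0.9049333 − 0.9055520)/3 = 0.9047271
T_{2}^{(1)} = (4·0.9051972 − 0.9049333) / 3 = 0.9052852
T_{2}^{(2)} = (16·0.9052852 − 0.9047271) / 15 = 0.9053224

0.90532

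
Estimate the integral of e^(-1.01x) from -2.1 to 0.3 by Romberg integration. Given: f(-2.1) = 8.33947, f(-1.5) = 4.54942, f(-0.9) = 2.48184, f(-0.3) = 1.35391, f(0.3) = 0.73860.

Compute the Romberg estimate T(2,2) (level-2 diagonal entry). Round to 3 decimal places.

T(0,0) (trapezoid, 1 panel, h=2.4000): 10.89368
T(1,0) (trapezoid, 2 panels, h=1.2000): 8.42505
T(2,0) (trapezoid, 4 panels, h=0.6000): 7.75452
T(1,1) = 8.42505 + (8.42505 − 10.89368)/3 = 7.60217
T(2,1) = 7.75452 + (7.75452 − 8.42505)/3 = 7.53101
T(2,2) = 7.53101 + (7.53101 − 7.60217)/15 = 7.52627

7.526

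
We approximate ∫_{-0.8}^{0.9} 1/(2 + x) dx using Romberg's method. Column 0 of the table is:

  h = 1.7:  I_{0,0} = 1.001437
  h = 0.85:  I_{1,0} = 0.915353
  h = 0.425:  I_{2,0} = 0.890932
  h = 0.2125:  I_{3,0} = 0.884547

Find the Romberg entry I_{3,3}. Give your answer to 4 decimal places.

Richardson extrapolation on the trapezoidal column (denominator 4−1=3):
I_{1,1} = 0.915353 + (0.915353 − 1.001437)/3 = 0.886658
I_{2,1} = 0.890932 + (0.890932 − 0.915353)/3 = 0.882792
I_{3,1} = 0.884547 + (0.884547 − 0.890932)/3 = 0.882419
I_{2,2} = (16·0.882792 − 0.886658) / 15 = 0.882534
I_{3,2} = (16·0.882419 − 0.882792) / 15 = 0.882394
I_{3,3} = 0.882394 + (0.882394 − 0.882534)/63 = 0.882392

0.8824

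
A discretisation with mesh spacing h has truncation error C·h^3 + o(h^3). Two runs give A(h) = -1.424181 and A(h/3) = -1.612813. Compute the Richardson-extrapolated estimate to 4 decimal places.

Extrapolated value = (27·A(h/3) − A(h)) / (27 − 1)
= (27·(-1.612813) − (-1.424181)) / 26
= -42.121770 / 26 = -1.620068

-1.6201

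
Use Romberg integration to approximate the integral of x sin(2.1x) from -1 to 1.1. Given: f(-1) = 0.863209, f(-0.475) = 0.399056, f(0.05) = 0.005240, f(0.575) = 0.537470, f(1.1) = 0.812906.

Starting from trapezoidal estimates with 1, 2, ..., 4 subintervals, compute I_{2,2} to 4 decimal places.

0.9745

I_{0,0} (trapezoid, 1 panel, h=2.1000): 1.759921
I_{1,0} (trapezoid, 2 panels, h=1.0500): 0.885462
I_{2,0} (trapezoid, 4 panels, h=0.5250): 0.934407
I_{1,1} = 0.885462 + (0.885462 − 1.759921)/3 = 0.593976
I_{2,1} = 0.934407 + (0.934407 − 0.885462)/3 = 0.950722
I_{2,2} = 0.950722 + (0.950722 − 0.593976)/15 = 0.974505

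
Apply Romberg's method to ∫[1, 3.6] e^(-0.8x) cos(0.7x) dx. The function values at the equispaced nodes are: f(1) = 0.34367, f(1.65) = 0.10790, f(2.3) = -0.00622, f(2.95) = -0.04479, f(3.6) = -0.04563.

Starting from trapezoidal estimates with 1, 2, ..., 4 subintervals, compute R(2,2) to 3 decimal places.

R(0,0) (trapezoid, 1 panel, h=2.6000): 0.38745
R(1,0) (trapezoid, 2 panels, h=1.3000): 0.18564
R(2,0) (trapezoid, 4 panels, h=0.6500): 0.13384
R(1,1) = 0.18564 + (0.18564 − 0.38745)/3 = 0.11837
R(2,1) = 0.13384 + (0.13384 − 0.18564)/3 = 0.11657
R(2,2) = 0.11657 + (0.11657 − 0.11837)/15 = 0.11645

0.116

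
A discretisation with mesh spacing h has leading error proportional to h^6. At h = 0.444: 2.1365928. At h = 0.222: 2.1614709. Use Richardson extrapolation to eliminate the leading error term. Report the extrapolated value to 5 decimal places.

2.16187

Extrapolated value = (64·A(h/2) − A(h)) / (64 − 1)
= (64·2.1614709 − 2.1365928) / 63
= 136.1975448 / 63 = 2.1618658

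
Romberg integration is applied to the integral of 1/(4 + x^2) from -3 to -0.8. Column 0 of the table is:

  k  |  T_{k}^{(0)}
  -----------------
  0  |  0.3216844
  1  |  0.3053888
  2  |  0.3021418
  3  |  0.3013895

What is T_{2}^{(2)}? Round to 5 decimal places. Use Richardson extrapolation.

0.30113

Richardson extrapolation on the trapezoidal column (denominator 4−1=3):
T_{1}^{(1)} = 0.3053888 + (0.3053888 − 0.3216844)/3 = 0.2999569
T_{2}^{(1)} = (4·0.3021418 − 0.3053888) / 3 = 0.3010595
T_{2}^{(2)} = (16·0.3010595 − 0.2999569) / 15 = 0.3011330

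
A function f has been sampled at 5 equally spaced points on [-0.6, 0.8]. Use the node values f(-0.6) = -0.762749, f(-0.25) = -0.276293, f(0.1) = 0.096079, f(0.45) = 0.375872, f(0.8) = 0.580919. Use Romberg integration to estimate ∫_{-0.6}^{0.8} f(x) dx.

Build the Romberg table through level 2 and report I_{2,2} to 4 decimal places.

I_{0,0} (trapezoid, 1 panel, h=1.4000): -0.127281
I_{1,0} (trapezoid, 2 panels, h=0.7000): 0.003615
I_{2,0} (trapezoid, 4 panels, h=0.3500): 0.036660
I_{1,1} = 0.003615 + (0.003615 − (-0.127281))/3 = 0.047247
I_{2,1} = 0.036660 + (0.036660 − 0.003615)/3 = 0.047675
I_{2,2} = 0.047675 + (0.047675 − 0.047247)/15 = 0.047704

0.0477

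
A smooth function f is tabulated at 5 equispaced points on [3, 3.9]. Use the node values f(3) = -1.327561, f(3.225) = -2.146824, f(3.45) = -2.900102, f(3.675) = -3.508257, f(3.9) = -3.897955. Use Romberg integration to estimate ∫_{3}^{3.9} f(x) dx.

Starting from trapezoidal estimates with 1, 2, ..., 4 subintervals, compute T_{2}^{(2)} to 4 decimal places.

T_{0}^{(0)} (trapezoid, 1 panel, h=0.9000): -2.351482
T_{1}^{(0)} (trapezoid, 2 panels, h=0.4500): -2.480787
T_{2}^{(0)} (trapezoid, 4 panels, h=0.2250): -2.512787
T_{1}^{(1)} = -2.480787 + (-2.480787 − (-2.351482))/3 = -2.523889
T_{2}^{(1)} = -2.512787 + (-2.512787 − (-2.480787))/3 = -2.523454
T_{2}^{(2)} = -2.523454 + (-2.523454 − (-2.523889))/15 = -2.523425

-2.5234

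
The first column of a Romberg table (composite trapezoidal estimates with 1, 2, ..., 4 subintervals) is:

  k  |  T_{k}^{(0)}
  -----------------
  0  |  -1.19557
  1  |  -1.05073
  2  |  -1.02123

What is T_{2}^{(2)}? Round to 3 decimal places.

-1.012

T_{1}^{(1)} = (4·(-1.05073) − (-1.19557)) / 3 = -1.00245
T_{2}^{(1)} = -1.02123 + (-1.02123 − (-1.05073))/3 = -1.01140
T_{2}^{(2)} = -1.01140 + (-1.01140 − (-1.00245))/15 = -1.01200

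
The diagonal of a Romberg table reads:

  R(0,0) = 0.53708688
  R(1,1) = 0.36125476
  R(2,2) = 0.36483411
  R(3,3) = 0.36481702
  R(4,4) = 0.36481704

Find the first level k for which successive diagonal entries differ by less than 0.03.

|R(1,1) − R(0,0)| = 0.17583212 ≥ 0.03
|R(2,2) − R(1,1)| = 0.00357935 < 0.03

k = 2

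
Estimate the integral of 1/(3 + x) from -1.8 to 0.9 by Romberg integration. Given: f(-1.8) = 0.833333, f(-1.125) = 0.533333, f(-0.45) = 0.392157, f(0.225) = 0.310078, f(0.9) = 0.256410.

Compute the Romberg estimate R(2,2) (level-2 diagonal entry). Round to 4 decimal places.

R(0,0) (trapezoid, 1 panel, h=2.7000): 1.471153
R(1,0) (trapezoid, 2 panels, h=1.3500): 1.264988
R(2,0) (trapezoid, 4 panels, h=0.6750): 1.201797
R(1,1) = 1.264988 + (1.264988 − 1.471153)/3 = 1.196266
R(2,1) = 1.201797 + (1.201797 − 1.264988)/3 = 1.180733
R(2,2) = 1.180733 + (1.180733 − 1.196266)/15 = 1.179697

1.1797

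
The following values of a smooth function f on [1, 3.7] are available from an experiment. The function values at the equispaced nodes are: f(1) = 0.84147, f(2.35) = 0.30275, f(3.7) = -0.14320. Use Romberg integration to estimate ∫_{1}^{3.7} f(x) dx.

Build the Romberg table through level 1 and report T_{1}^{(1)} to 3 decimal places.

T_{0}^{(0)} (trapezoid, 1 panel, h=2.7000): 0.94266
T_{1}^{(0)} (trapezoid, 2 panels, h=1.3500): 0.88004
T_{1}^{(1)} = 0.88004 + (0.88004 − 0.94266)/3 = 0.85917

0.859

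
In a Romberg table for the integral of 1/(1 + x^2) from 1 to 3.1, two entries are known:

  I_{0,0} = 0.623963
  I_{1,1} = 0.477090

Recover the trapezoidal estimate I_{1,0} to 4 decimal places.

From I_{1,1} = (4·I_{1,0} − I_{0,0})/3, solve for I_{1,0}:
4·I_{1,0} = 3·0.477090 + 0.623963 = 2.055233
I_{1,0} = 0.513808

0.5138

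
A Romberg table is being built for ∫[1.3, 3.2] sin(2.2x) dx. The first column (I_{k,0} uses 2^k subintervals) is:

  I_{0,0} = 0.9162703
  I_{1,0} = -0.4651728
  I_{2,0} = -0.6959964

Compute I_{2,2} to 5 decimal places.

I_{1,1} = -0.4651728 + (-0.4651728 − 0.9162703)/3 = -0.9256538
I_{2,1} = (4·(-0.6959964) − (-0.4651728)) / 3 = -0.7729376
I_{2,2} = (16·(-0.7729376) − (-0.9256538)) / 15 = -0.7627565

-0.76276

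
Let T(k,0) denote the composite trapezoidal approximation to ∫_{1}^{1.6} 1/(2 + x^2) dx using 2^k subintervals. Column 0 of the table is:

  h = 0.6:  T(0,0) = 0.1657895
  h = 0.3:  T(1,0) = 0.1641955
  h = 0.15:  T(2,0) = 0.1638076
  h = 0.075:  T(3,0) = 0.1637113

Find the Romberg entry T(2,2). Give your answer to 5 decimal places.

T(1,1) = 0.1641955 + (0.1641955 − 0.1657895)/3 = 0.1636642
T(2,1) = 0.1638076 + (0.1638076 − 0.1641955)/3 = 0.1636783
T(2,2) = (16·0.1636783 − 0.1636642) / 15 = 0.1636792
(Column j=1 coincides with Simpson's rule on the same nodes.)

0.16368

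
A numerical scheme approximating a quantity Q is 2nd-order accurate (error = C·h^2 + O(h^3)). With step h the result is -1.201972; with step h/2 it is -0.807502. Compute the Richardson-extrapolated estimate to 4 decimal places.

-0.6760

The leading error scales as h^2; refining by a factor of 2 reduces it by 2^2 = 4.
Extrapolated value = (4·A(h/2) − A(h)) / (4 − 1)
= (4·(-0.807502) − (-1.201972)) / 3
= -2.028036 / 3 = -0.676012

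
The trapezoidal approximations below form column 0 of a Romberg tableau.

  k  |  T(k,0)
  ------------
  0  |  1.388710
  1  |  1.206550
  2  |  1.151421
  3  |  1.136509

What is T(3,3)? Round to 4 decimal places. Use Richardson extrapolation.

T(1,1) = 1.206550 + (1.206550 − 1.388710)/3 = 1.145830
T(2,1) = 1.151421 + (1.151421 − 1.206550)/3 = 1.133045
T(3,1) = (4·1.136509 − 1.151421) / 3 = 1.131538
T(2,2) = (16·1.133045 − 1.145830) / 15 = 1.132193
T(3,2) = (16·1.131538 − 1.133045) / 15 = 1.131438
T(3,3) = 1.131438 + (1.131438 − 1.132193)/63 = 1.131426

1.1314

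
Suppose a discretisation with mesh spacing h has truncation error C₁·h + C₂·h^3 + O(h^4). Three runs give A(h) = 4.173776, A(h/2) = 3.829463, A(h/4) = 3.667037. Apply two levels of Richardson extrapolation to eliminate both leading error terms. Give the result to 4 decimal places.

First eliminate the h term (factor 2^1 = 2):
  B₁ = (2·3.829463 − 4.173776)/1 = 3.485150
  B₂ = (2·3.667037 − 3.829463)/1 = 3.504611
Then eliminate the h^3 term (factor 2^3 = 8):
  (8·3.504611 − 3.485150)/7 = 3.507391

3.5074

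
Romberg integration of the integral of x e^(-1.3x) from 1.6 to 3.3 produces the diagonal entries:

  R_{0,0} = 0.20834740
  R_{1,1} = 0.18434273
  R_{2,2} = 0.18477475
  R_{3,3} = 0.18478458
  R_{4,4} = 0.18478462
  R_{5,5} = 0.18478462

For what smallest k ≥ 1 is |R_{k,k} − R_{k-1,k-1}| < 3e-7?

|R_{1,1} − R_{0,0}| = 0.02400467 ≥ 3e-7
|R_{2,2} − R_{1,1}| = 0.00043202 ≥ 3e-7
|R_{3,3} − R_{2,2}| = 0.00000983 ≥ 3e-7
|R_{4,4} − R_{3,3}| = 0.00000004 < 3e-7

k = 4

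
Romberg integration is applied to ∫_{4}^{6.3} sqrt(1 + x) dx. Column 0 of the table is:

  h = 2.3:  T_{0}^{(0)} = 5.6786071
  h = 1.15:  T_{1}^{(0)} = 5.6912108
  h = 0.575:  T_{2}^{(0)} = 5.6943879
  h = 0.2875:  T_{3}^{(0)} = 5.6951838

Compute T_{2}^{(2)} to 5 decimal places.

T_{1}^{(1)} = (4·5.6912108 − 5.6786071) / 3 = 5.6954120
T_{2}^{(1)} = 5.6943879 + (5.6943879 − 5.6912108)/3 = 5.6954469
T_{2}^{(2)} = (16·5.6954469 − 5.6954120) / 15 = 5.6954492

5.69545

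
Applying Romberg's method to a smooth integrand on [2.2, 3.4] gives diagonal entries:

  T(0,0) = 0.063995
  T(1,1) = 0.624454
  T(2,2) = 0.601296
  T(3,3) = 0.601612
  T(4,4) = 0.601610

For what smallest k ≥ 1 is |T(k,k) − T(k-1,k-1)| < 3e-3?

k = 3

|T(1,1) − T(0,0)| = 0.560459 ≥ 3e-3
|T(2,2) − T(1,1)| = 0.023158 ≥ 3e-3
|T(3,3) − T(2,2)| = 0.000316 < 3e-3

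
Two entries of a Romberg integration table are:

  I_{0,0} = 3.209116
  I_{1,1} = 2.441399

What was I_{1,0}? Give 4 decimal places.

From I_{1,1} = (4·I_{1,0} − I_{0,0})/3, solve for I_{1,0}:
4·I_{1,0} = 3·2.441399 + 3.209116 = 10.533313
I_{1,0} = 2.633328

2.6333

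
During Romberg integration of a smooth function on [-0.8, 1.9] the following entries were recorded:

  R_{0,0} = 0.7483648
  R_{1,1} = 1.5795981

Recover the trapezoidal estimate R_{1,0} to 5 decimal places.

From R_{1,1} = (4·R_{1,0} − R_{0,0})/3, solve for R_{1,0}:
4·R_{1,0} = 3·1.5795981 + 0.7483648 = 5.4871591
R_{1,0} = 1.3717898

1.37179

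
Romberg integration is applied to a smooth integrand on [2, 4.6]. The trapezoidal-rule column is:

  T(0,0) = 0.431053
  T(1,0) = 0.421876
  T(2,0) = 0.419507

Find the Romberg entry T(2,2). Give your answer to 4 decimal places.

0.4187

Richardson extrapolation on the trapezoidal column (denominator 4−1=3):
T(1,1) = (4·0.421876 − 0.431053) / 3 = 0.418817
T(2,1) = (4·0.419507 − 0.421876) / 3 = 0.418717
T(2,2) = (16·0.418717 − 0.418817) / 15 = 0.418710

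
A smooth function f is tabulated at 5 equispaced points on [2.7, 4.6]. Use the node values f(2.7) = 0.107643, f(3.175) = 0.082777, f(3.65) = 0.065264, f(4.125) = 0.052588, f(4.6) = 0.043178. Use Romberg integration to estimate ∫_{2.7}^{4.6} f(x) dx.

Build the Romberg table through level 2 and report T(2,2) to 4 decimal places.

0.1303

T(0,0) (trapezoid, 1 panel, h=1.9000): 0.143280
T(1,0) (trapezoid, 2 panels, h=0.9500): 0.133641
T(2,0) (trapezoid, 4 panels, h=0.4750): 0.131119
T(1,1) = 0.133641 + (0.133641 − 0.143280)/3 = 0.130428
T(2,1) = 0.131119 + (0.131119 − 0.133641)/3 = 0.130278
T(2,2) = 0.130278 + (0.130278 − 0.130428)/15 = 0.130268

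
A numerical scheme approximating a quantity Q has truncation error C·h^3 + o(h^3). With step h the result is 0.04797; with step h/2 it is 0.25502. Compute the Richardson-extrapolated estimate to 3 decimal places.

0.285

The leading error scales as h^3; refining by a factor of 2 reduces it by 2^3 = 8.
Extrapolated value = (8·A(h/2) − A(h)) / (8 − 1)
= (8·0.25502 − 0.04797) / 7
= 1.99219 / 7 = 0.28460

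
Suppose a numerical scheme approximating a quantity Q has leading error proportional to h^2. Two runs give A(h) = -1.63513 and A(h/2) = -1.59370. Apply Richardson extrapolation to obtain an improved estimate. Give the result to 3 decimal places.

-1.580

The leading error scales as h^2; refining by a factor of 2 reduces it by 2^2 = 4.
Extrapolated value = (4·A(h/2) − A(h)) / (4 − 1)
= (4·(-1.59370) − (-1.63513)) / 3
= -4.73967 / 3 = -1.57989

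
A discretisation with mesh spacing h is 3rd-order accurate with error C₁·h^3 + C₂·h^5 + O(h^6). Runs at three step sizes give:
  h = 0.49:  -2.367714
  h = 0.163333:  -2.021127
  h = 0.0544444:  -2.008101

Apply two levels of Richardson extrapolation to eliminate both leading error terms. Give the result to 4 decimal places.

First eliminate the h^3 term (factor 3^3 = 27):
  B₁ = (27·(-2.021127) − (-2.367714))/26 = -2.007797
  B₂ = (27·(-2.008101) − (-2.021127))/26 = -2.007600
Then eliminate the h^5 term (factor 3^5 = 243):
  (243·(-2.007600) − (-2.007797))/242 = -2.007599

-2.0076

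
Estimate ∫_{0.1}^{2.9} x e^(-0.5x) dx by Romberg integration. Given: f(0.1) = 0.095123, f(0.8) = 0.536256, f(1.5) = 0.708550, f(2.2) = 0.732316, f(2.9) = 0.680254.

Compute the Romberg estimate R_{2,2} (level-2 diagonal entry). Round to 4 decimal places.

1.6963

R_{0,0} (trapezoid, 1 panel, h=2.8000): 1.085528
R_{1,0} (trapezoid, 2 panels, h=1.4000): 1.534734
R_{2,0} (trapezoid, 4 panels, h=0.7000): 1.655367
R_{1,1} = 1.534734 + (1.534734 − 1.085528)/3 = 1.684469
R_{2,1} = 1.655367 + (1.655367 − 1.534734)/3 = 1.695578
R_{2,2} = 1.695578 + (1.695578 − 1.684469)/15 = 1.696319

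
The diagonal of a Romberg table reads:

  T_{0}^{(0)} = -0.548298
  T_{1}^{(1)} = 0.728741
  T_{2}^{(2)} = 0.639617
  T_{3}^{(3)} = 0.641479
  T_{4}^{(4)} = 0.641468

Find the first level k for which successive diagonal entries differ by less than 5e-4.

k = 4

|T_{1}^{(1)} − T_{0}^{(0)}| = 1.277039 ≥ 5e-4
|T_{2}^{(2)} − T_{1}^{(1)}| = 0.089124 ≥ 5e-4
|T_{3}^{(3)} − T_{2}^{(2)}| = 0.001862 ≥ 5e-4
|T_{4}^{(4)} − T_{3}^{(3)}| = 0.000011 < 5e-4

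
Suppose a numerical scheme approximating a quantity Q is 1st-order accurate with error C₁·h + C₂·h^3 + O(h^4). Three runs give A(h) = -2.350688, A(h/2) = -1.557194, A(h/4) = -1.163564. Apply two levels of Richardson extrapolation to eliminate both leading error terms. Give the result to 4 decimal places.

-0.7708

First eliminate the h term (factor 2^1 = 2):
  B₁ = (2·(-1.557194) − (-2.350688))/1 = -0.763700
  B₂ = (2·(-1.163564) − (-1.557194))/1 = -0.769934
Then eliminate the h^3 term (factor 2^3 = 8):
  (8·(-0.769934) − (-0.763700))/7 = -0.770825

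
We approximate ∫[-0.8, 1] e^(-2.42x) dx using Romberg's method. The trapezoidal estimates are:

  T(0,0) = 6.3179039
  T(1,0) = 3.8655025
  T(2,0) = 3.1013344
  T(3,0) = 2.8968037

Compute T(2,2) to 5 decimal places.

2.83318

Richardson extrapolation on the trapezoidal column (denominator 4−1=3):
T(1,1) = (4·3.8655025 − 6.3179039) / 3 = 3.0480354
T(2,1) = 3.1013344 + (3.1013344 − 3.8655025)/3 = 2.8466117
T(2,2) = (16·2.8466117 − 3.0480354) / 15 = 2.8331835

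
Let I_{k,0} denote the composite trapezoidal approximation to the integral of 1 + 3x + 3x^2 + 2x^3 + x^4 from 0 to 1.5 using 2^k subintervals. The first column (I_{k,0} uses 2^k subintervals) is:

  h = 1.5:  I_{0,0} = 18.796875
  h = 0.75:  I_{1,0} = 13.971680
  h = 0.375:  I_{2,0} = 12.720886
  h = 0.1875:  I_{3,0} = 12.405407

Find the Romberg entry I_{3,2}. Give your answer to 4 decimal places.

I_{2,1} = (4·12.720886 − 13.971680) / 3 = 12.303955
I_{3,1} = (4·12.405407 − 12.720886) / 3 = 12.300247
I_{3,2} = 12.300247 + (12.300247 − 12.303955)/15 = 12.300000

12.3000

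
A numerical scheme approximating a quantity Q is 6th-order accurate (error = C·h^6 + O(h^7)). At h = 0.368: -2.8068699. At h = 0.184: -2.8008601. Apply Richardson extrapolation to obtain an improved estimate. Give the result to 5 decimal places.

Extrapolated value = (64·A(h/2) − A(h)) / (64 − 1)
= (64·(-2.8008601) − (-2.8068699)) / 63
= -176.4481765 / 63 = -2.8007647

-2.80076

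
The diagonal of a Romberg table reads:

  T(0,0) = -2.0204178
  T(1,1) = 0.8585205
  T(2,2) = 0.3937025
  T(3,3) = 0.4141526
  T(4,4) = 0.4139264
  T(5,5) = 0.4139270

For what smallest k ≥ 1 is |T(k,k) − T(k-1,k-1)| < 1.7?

k = 2

|T(1,1) − T(0,0)| = 2.8789383 ≥ 1.7
|T(2,2) − T(1,1)| = 0.4648180 < 1.7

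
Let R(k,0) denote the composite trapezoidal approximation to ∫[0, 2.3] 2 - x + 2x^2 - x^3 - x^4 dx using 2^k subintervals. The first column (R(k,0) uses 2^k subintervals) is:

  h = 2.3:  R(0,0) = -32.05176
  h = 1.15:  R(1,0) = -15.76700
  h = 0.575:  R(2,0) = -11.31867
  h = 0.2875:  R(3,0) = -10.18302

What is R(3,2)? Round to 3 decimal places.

Richardson extrapolation on the trapezoidal column (denominator 4−1=3):
R(2,1) = -11.31867 + (-11.31867 − (-15.76700))/3 = -9.83589
R(3,1) = -10.18302 + (-10.18302 − (-11.31867))/3 = -9.80447
R(3,2) = (16·(-9.80447) − (-9.83589)) / 15 = -9.80238

-9.802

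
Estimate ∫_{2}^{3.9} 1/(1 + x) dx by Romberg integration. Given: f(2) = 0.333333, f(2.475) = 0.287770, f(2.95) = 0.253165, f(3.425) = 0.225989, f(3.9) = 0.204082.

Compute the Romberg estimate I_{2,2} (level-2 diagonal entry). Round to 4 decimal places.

0.4906

I_{0,0} (trapezoid, 1 panel, h=1.9000): 0.510544
I_{1,0} (trapezoid, 2 panels, h=0.9500): 0.495779
I_{2,0} (trapezoid, 4 panels, h=0.4750): 0.491925
I_{1,1} = 0.495779 + (0.495779 − 0.510544)/3 = 0.490857
I_{2,1} = 0.491925 + (0.491925 − 0.495779)/3 = 0.490640
I_{2,2} = 0.490640 + (0.490640 − 0.490857)/15 = 0.490626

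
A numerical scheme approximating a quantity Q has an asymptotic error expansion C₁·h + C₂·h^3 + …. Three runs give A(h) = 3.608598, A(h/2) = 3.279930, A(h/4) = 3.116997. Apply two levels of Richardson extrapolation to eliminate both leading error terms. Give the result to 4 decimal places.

First eliminate the h term (factor 2^1 = 2):
  B₁ = (2·3.279930 − 3.608598)/1 = 2.951262
  B₂ = (2·3.116997 − 3.279930)/1 = 2.954064
Then eliminate the h^3 term (factor 2^3 = 8):
  (8·2.954064 − 2.951262)/7 = 2.954464

2.9545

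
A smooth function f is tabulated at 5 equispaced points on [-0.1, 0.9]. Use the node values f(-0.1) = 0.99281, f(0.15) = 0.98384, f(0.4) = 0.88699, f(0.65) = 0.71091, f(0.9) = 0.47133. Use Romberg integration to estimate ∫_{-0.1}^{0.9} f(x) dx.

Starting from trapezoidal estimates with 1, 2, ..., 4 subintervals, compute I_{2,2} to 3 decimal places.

I_{0,0} (trapezoid, 1 panel, h=1.0000): 0.73207
I_{1,0} (trapezoid, 2 panels, h=0.5000): 0.80953
I_{2,0} (trapezoid, 4 panels, h=0.2500): 0.82845
I_{1,1} = 0.80953 + (0.80953 − 0.73207)/3 = 0.83535
I_{2,1} = 0.82845 + (0.82845 − 0.80953)/3 = 0.83476
I_{2,2} = 0.83476 + (0.83476 − 0.83535)/15 = 0.83472

0.835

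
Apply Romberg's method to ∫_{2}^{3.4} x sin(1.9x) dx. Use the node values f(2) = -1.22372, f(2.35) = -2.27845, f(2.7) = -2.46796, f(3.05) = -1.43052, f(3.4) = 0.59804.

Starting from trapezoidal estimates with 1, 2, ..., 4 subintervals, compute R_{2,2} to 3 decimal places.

-2.375

R_{0,0} (trapezoid, 1 panel, h=1.4000): -0.43798
R_{1,0} (trapezoid, 2 panels, h=0.7000): -1.94656
R_{2,0} (trapezoid, 4 panels, h=0.3500): -2.27142
R_{1,1} = -1.94656 + (-1.94656 − (-0.43798))/3 = -2.44942
R_{2,1} = -2.27142 + (-2.27142 − (-1.94656))/3 = -2.37971
R_{2,2} = -2.37971 + (-2.37971 − (-2.44942))/15 = -2.37506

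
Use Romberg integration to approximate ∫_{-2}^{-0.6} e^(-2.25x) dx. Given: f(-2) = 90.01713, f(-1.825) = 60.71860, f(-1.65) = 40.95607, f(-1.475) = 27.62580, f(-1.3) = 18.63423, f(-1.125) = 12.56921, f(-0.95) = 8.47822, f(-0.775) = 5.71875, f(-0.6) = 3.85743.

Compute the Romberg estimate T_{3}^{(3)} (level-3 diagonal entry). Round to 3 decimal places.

38.293

T_{0}^{(0)} (trapezoid, 1 panel, h=1.4000): 65.71219
T_{1}^{(0)} (trapezoid, 2 panels, h=0.7000): 45.90006
T_{2}^{(0)} (trapezoid, 4 panels, h=0.3500): 40.25203
T_{3}^{(0)} (trapezoid, 8 panels, h=0.1750): 38.78668
T_{1}^{(1)} = 45.90006 + (45.90006 − 65.71219)/3 = 39.29602
T_{2}^{(1)} = 40.25203 + (40.25203 − 45.90006)/3 = 38.36935
T_{3}^{(1)} = 38.78668 + (38.78668 − 40.25203)/3 = 38.29823
T_{2}^{(2)} = 38.36935 + (38.36935 − 39.29602)/15 = 38.30757
T_{3}^{(2)} = 38.29823 + (38.29823 − 38.36935)/15 = 38.29349
T_{3}^{(3)} = 38.29349 + (38.29349 − 38.30757)/63 = 38.29327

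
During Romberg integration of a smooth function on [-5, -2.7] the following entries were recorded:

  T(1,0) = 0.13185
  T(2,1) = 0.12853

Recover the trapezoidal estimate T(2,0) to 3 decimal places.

0.129

From T(2,1) = (4·T(2,0) − T(1,0))/3, solve for T(2,0):
4·T(2,0) = 3·0.12853 + 0.13185 = 0.51744
T(2,0) = 0.12936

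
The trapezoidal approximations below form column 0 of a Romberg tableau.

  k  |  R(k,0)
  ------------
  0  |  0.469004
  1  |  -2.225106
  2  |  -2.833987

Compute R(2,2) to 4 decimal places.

R(1,1) = -2.225106 + (-2.225106 − 0.469004)/3 = -3.123143
R(2,1) = -2.833987 + (-2.833987 − (-2.225106))/3 = -3.036947
R(2,2) = (16·(-3.036947) − (-3.123143)) / 15 = -3.031201

-3.0312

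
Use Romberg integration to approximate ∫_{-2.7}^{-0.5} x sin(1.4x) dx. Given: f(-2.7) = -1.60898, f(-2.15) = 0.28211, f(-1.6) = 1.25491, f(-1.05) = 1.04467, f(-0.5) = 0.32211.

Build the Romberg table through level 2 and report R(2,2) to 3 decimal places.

R(0,0) (trapezoid, 1 panel, h=2.2000): -1.41556
R(1,0) (trapezoid, 2 panels, h=1.1000): 0.67262
R(2,0) (trapezoid, 4 panels, h=0.5500): 1.06604
R(1,1) = 0.67262 + (0.67262 − (-1.41556))/3 = 1.36868
R(2,1) = 1.06604 + (1.06604 − 0.67262)/3 = 1.19718
R(2,2) = 1.19718 + (1.19718 − 1.36868)/15 = 1.18575

1.186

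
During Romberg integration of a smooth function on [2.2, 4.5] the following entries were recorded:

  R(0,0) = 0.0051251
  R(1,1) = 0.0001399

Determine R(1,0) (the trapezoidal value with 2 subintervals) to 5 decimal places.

0.00139

From R(1,1) = (4·R(1,0) − R(0,0))/3, solve for R(1,0):
4·R(1,0) = 3·0.0001399 + 0.0051251 = 0.0055448
R(1,0) = 0.0013862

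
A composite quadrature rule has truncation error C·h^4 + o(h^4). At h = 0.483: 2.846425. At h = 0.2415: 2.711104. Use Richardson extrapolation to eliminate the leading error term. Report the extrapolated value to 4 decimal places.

Extrapolated value = (16·A(h/2) − A(h)) / (16 − 1)
= (16·2.711104 − 2.846425) / 15
= 40.531239 / 15 = 2.702083

2.7021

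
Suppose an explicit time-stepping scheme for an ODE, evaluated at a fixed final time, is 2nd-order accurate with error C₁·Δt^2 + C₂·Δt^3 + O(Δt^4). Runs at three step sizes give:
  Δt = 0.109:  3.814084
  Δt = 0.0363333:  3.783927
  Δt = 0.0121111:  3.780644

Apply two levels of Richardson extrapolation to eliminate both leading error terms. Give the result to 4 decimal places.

First eliminate the Δt^2 term (factor 3^2 = 9):
  B₁ = (9·3.783927 − 3.814084)/8 = 3.780157
  B₂ = (9·3.780644 − 3.783927)/8 = 3.780234
Then eliminate the Δt^3 term (factor 3^3 = 27):
  (27·3.780234 − 3.780157)/26 = 3.780237

3.7802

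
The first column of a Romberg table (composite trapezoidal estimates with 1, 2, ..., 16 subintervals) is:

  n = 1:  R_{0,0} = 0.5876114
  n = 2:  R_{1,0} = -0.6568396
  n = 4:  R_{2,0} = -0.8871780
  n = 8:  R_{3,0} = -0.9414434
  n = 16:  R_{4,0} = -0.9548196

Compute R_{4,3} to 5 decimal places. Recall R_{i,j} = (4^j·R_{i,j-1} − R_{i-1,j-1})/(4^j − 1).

-0.95926

R_{2,1} = (4·(-0.8871780) − (-0.6568396)) / 3 = -0.9639575
R_{3,1} = (4·(-0.9414434) − (-0.8871780)) / 3 = -0.9595319
R_{4,1} = (4·(-0.9548196) − (-0.9414434)) / 3 = -0.9592783
R_{3,2} = (16·(-0.9595319) − (-0.9639575)) / 15 = -0.9592369
R_{4,2} = (16·(-0.9592783) − (-0.9595319)) / 15 = -0.9592614
R_{4,3} = -0.9592614 + (-0.9592614 − (-0.9592369))/63 = -0.9592618
(Column j=1 coincides with Simpson's rule on the same nodes.)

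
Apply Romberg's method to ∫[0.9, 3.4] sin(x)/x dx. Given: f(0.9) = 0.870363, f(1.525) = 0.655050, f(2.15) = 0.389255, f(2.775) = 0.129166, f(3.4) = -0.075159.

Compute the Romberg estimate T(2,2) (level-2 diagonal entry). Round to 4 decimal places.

0.9815

T(0,0) (trapezoid, 1 panel, h=2.5000): 0.994005
T(1,0) (trapezoid, 2 panels, h=1.2500): 0.983571
T(2,0) (trapezoid, 4 panels, h=0.6250): 0.981921
T(1,1) = 0.983571 + (0.983571 − 0.994005)/3 = 0.980093
T(2,1) = 0.981921 + (0.981921 − 0.983571)/3 = 0.981371
T(2,2) = 0.981371 + (0.981371 − 0.980093)/15 = 0.981456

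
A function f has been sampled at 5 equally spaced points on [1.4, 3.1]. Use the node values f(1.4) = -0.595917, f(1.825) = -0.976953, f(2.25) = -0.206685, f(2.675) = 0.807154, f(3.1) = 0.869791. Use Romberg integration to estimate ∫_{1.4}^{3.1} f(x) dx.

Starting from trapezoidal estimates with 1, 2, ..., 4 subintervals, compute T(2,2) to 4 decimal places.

T(0,0) (trapezoid, 1 panel, h=1.7000): 0.232793
T(1,0) (trapezoid, 2 panels, h=0.8500): -0.059286
T(2,0) (trapezoid, 4 panels, h=0.4250): -0.101807
T(1,1) = -0.059286 + (-0.059286 − 0.232793)/3 = -0.156646
T(2,1) = -0.101807 + (-0.101807 − (-0.059286))/3 = -0.115981
T(2,2) = -0.115981 + (-0.115981 − (-0.156646))/15 = -0.113270

-0.1133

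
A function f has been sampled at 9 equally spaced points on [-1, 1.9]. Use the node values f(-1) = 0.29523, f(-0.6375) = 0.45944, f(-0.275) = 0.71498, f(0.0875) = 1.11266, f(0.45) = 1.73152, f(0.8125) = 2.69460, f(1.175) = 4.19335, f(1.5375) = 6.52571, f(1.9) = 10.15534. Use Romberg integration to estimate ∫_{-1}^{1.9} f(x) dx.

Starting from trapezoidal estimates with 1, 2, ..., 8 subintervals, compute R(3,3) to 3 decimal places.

R(0,0) (trapezoid, 1 panel, h=2.9000): 15.15333
R(1,0) (trapezoid, 2 panels, h=1.4500): 10.08737
R(2,0) (trapezoid, 4 panels, h=0.7250): 8.60222
R(3,0) (trapezoid, 8 panels, h=0.3625): 8.21336
R(1,1) = 10.08737 + (10.08737 − 15.15333)/3 = 8.39872
R(2,1) = 8.60222 + (8.60222 − 10.08737)/3 = 8.10717
R(3,1) = 8.21336 + (8.21336 − 8.60222)/3 = 8.08374
R(2,2) = 8.10717 + (8.10717 − 8.39872)/15 = 8.08773
R(3,2) = 8.08374 + (8.08374 − 8.10717)/15 = 8.08218
R(3,3) = 8.08218 + (8.08218 − 8.08773)/63 = 8.08209

8.082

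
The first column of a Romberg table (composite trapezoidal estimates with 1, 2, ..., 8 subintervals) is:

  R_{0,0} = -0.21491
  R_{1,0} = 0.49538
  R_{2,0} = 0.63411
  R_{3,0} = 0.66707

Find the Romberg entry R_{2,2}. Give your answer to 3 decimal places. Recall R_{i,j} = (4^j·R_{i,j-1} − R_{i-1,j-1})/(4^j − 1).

Richardson extrapolation on the trapezoidal column (denominator 4−1=3):
R_{1,1} = (4·0.49538 − (-0.21491)) / 3 = 0.73214
R_{2,1} = 0.63411 + (0.63411 − 0.49538)/3 = 0.68035
R_{2,2} = 0.68035 + (0.68035 − 0.73214)/15 = 0.67690

0.677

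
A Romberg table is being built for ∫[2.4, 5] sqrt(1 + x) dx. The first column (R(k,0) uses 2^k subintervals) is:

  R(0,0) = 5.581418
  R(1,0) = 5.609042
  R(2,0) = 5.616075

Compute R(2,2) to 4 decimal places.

5.6184

R(1,1) = 5.609042 + (5.609042 − 5.581418)/3 = 5.618250
R(2,1) = 5.616075 + (5.616075 − 5.609042)/3 = 5.618419
R(2,2) = (16·5.618419 − 5.618250) / 15 = 5.618430
(Column j=1 coincides with Simpson's rule on the same nodes.)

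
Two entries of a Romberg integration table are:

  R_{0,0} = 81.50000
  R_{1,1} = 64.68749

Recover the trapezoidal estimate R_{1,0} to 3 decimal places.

From R_{1,1} = (4·R_{1,0} − R_{0,0})/3, solve for R_{1,0}:
4·R_{1,0} = 3·64.68749 + 81.50000 = 275.56247
R_{1,0} = 68.89062

68.891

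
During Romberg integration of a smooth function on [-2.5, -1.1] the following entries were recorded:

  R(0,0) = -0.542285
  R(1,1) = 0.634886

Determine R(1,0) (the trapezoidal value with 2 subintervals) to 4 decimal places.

From R(1,1) = (4·R(1,0) − R(0,0))/3, solve for R(1,0):
4·R(1,0) = 3·0.634886 + (-0.542285) = 1.362373
R(1,0) = 0.340593

0.3406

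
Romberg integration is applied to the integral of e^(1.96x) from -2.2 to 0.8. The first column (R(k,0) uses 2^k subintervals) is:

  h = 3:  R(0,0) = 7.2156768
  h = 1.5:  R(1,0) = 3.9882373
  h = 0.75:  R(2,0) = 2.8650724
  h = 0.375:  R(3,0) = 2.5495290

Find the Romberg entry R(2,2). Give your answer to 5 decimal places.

2.46257

R(1,1) = (4·3.9882373 − 7.2156768) / 3 = 2.9124241
R(2,1) = 2.8650724 + (2.8650724 − 3.9882373)/3 = 2.4906841
R(2,2) = 2.4906841 + (2.4906841 − 2.9124241)/15 = 2.4625681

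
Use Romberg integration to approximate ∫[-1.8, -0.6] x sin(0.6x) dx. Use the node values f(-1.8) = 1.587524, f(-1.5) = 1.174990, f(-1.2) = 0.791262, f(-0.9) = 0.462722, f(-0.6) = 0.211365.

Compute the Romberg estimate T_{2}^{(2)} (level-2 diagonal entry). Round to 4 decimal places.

T_{0}^{(0)} (trapezoid, 1 panel, h=1.2000): 1.079333
T_{1}^{(0)} (trapezoid, 2 panels, h=0.6000): 1.014424
T_{2}^{(0)} (trapezoid, 4 panels, h=0.3000): 0.998526
T_{1}^{(1)} = 1.014424 + (1.014424 − 1.079333)/3 = 0.992788
T_{2}^{(1)} = 0.998526 + (0.998526 − 1.014424)/3 = 0.993227
T_{2}^{(2)} = 0.993227 + (0.993227 − 0.992788)/15 = 0.993256

0.9933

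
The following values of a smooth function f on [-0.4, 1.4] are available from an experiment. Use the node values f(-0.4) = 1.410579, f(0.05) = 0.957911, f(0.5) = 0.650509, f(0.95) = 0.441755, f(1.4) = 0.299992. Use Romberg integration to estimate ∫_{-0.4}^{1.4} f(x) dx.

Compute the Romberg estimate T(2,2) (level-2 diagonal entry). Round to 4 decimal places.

T(0,0) (trapezoid, 1 panel, h=1.8000): 1.539514
T(1,0) (trapezoid, 2 panels, h=0.9000): 1.355215
T(2,0) (trapezoid, 4 panels, h=0.4500): 1.307457
T(1,1) = 1.355215 + (1.355215 − 1.539514)/3 = 1.293782
T(2,1) = 1.307457 + (1.307457 − 1.355215)/3 = 1.291538
T(2,2) = 1.291538 + (1.291538 − 1.293782)/15 = 1.291388

1.2914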